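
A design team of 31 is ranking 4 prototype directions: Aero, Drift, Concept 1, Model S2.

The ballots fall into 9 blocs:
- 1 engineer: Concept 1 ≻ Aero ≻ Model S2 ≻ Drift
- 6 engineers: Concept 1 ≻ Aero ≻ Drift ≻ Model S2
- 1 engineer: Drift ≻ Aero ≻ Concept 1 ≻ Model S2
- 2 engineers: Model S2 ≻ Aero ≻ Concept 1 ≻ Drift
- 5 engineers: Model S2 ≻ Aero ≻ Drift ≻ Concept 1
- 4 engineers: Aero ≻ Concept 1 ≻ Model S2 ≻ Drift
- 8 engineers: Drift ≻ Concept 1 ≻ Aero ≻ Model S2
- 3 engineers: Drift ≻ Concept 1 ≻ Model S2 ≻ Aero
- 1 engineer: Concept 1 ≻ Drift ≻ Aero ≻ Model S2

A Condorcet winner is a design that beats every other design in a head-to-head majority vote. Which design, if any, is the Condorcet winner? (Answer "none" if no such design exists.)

none

Pairwise majorities:
Aero vs Drift: Aero wins 18–13.
Aero–Concept 1: Concept 1 19–12.
Aero vs Model S2: Aero wins 21–10.
Drift–Concept 1: Drift 17–14.
Drift vs Model S2: Drift wins 19–12.
Concept 1 vs Model S2: Concept 1 wins 24–7.
Each design drops at least one matchup (Aero loses to Concept 1; Drift loses to Aero; Concept 1 loses to Drift; Model S2 loses to Aero); the cycle Aero → Drift → Concept 1 → Aero rules out a Condorcet winner.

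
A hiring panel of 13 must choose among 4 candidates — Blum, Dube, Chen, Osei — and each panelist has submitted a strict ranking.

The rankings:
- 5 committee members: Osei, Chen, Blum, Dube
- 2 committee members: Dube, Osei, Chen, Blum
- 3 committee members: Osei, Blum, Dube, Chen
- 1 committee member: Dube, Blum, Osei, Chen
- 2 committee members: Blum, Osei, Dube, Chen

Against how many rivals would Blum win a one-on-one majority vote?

1

Blum against each rival (13 committee members):
Blum vs Dube: 5+3+2 = 10 for Blum, 3 for Dube — Blum by 10–3.
Blum vs Chen: 6 to 7, Chen.
Blum vs Osei: 1+2 = 3 for Blum, 10 for Osei — Osei by 10–3.
Blum beats Dube; loses to Chen, Osei — 1 pairwise win.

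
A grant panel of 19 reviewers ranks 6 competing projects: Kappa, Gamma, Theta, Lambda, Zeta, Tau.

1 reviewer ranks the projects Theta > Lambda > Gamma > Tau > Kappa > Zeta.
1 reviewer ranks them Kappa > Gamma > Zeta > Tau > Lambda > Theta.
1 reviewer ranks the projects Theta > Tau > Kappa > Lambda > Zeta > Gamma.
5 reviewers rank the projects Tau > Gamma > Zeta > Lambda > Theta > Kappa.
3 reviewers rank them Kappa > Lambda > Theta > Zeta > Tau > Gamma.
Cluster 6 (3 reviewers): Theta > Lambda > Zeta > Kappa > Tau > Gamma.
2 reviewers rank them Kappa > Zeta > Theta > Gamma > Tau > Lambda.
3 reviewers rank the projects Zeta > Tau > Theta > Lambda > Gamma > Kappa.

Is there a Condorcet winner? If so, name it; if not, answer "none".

Check each pair by majority over 19 ballots:
Kappa–Gamma: Kappa 10–9.
Kappa vs Theta: Theta wins 13–6.
Kappa–Lambda: Lambda 12–7.
Kappa vs Zeta: Zeta wins 11–8.
Kappa vs Tau: Tau wins 10–9.
Gamma vs Theta: Theta wins 13–6.
Gamma vs Lambda: Lambda, 11–8.
Gamma vs Zeta: Zeta, 12–7.
Gamma vs Tau: Tau wins 15–4.
Theta vs Lambda: Theta, 10–9.
Theta–Zeta: Zeta 11–8.
Theta–Tau: Theta 10–9.
Lambda–Zeta: Zeta 11–8.
Lambda–Tau: Tau 12–7.
Zeta vs Tau: Zeta, 12–7.
Zeta defeats every rival head-to-head and is the Condorcet winner.

Zeta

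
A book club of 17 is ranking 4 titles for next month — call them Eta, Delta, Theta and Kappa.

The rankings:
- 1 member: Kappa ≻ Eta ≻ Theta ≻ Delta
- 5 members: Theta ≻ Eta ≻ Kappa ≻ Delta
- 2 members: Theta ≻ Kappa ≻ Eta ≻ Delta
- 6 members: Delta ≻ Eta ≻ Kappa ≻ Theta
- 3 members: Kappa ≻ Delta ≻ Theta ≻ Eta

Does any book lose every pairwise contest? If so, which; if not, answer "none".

Pairwise majorities:
Eta vs Delta: 8 to 9, Delta.
Eta vs Theta: 1+6 = 7 for Eta, 10 for Theta — Theta by 10–7.
Eta vs Kappa: 5+6 = 11 for Eta, 6 for Kappa — Eta by 11–6.
Delta vs Theta: 9 to 8, Delta.
Delta–Kappa: Kappa 11–6.
Theta vs Kappa: Theta preferred on 5+2 = 7 ballots; Kappa wins 10–7.
Every book wins at least one matchup (Eta beats Kappa; Delta beats Eta; Theta beats Eta; Kappa beats Delta), so there is no Condorcet loser.

none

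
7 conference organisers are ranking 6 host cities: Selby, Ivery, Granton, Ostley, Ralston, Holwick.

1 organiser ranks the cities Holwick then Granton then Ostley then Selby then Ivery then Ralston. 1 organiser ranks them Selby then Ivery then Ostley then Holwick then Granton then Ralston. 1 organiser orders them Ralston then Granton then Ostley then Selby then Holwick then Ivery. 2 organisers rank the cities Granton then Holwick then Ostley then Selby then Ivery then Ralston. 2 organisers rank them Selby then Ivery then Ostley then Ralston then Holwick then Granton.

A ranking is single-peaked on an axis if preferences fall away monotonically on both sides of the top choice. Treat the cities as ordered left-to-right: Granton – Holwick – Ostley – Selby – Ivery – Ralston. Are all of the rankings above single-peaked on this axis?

Axis positions: Granton=1, Holwick=2, Ostley=3, Selby=4, Ivery=5, Ralston=6.
Cluster 1 (peak Holwick at position 2): ranking walks positions 2-1-3-4-5-6, expanding outward from the peak — single-peaked.
Cluster 2 (peak Selby at position 4): ranking walks positions 4-5-3-2-1-6, expanding outward from the peak — single-peaked.
Cluster 3: ranking walks positions 6-1-3-4-2-5; Granton is ranked above Ivery even though Ivery lies between Granton and the peak Ralston on the axis — preferences dip and rise again. Not single-peaked.
Cluster 4 (peak Granton at position 1): ranking walks positions 1-2-3-4-5-6, expanding outward from the peak — single-peaked.
Cluster 5 (peak Selby at position 4): ranking walks positions 4-5-3-6-2-1, expanding outward from the peak — single-peaked.
Cluster 3 violates single-peakedness, so the profile is not single-peaked on this axis.

no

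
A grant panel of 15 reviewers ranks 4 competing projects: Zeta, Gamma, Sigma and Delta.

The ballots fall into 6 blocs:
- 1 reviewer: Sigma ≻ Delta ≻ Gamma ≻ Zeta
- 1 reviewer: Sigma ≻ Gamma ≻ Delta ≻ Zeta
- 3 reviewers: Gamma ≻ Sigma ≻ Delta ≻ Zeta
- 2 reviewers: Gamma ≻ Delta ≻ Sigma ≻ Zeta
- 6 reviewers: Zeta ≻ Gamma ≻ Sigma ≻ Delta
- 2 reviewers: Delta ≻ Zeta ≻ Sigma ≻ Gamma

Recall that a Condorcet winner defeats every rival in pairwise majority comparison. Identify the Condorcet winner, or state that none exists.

none

Check each pair by majority over 15 ballots:
Zeta vs Gamma: 8 to 7, Zeta.
Zeta vs Sigma: 8 to 7, Zeta.
Zeta vs Delta: Delta, 9–6.
Gamma vs Sigma: Gamma preferred on 3+2+6 = 11 ballots; Gamma wins 11–4.
Gamma vs Delta: 1+3+2+6 = 12 for Gamma, 3 for Delta — Gamma by 12–3.
Sigma vs Delta: Sigma wins 11–4.
Every project loses at least once (Zeta loses to Delta; Gamma loses to Zeta; Sigma loses to Zeta; Delta loses to Gamma). The majority relation contains the cycle Zeta > Gamma > Delta > Zeta, so there is no Condorcet winner.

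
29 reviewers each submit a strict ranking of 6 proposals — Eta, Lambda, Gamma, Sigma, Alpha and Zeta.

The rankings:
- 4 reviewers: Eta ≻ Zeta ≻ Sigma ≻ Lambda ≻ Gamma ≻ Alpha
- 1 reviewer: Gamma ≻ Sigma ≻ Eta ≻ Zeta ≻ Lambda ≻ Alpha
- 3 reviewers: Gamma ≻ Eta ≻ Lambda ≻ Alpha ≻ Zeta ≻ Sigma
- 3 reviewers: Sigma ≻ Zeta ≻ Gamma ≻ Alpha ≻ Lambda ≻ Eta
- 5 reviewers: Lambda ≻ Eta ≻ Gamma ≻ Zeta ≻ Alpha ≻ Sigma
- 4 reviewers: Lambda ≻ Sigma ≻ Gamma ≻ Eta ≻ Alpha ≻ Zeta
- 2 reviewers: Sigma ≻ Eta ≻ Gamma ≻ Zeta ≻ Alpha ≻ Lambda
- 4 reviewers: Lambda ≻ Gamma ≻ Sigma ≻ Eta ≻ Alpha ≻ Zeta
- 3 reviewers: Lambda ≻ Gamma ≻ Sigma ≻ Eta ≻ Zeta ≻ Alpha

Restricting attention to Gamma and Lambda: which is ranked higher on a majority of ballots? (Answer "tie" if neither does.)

Ballots ranking Gamma above Lambda: 1 + 3 + 3 + 2 = 9.
Ballots ranking Lambda above Gamma: 29 − 9 = 20.
Lambda wins the head-to-head 20–9.

Lambda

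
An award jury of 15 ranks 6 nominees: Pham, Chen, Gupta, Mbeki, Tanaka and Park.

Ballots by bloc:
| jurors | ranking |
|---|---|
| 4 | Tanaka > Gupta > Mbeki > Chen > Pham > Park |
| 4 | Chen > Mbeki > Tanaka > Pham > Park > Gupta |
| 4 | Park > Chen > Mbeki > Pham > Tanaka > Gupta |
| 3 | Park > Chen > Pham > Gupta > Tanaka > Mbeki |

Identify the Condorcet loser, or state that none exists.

Gupta

Head-to-head results (15 jurors):
Pham vs Chen: Chen wins 15–0.
Pham vs Gupta: Pham preferred on 4+4+3 = 11 ballots; Pham wins 11–4.
Pham vs Mbeki: Pham preferred on 3 ballots; Mbeki wins 12–3.
Pham vs Tanaka: 4+3 = 7 for Pham, 8 for Tanaka — Tanaka by 8–7.
Pham vs Park: Pham preferred on 4+4 = 8 ballots; Pham wins 8–7.
Chen vs Gupta: 4+4+3 = 11 for Chen, 4 for Gupta — Chen by 11–4.
Chen vs Mbeki: Chen, 11–4.
Chen vs Tanaka: Chen preferred on 4+4+3 = 11 ballots; Chen wins 11–4.
Chen vs Park: Chen wins 8–7.
Gupta vs Mbeki: 4+3 = 7 for Gupta, 8 for Mbeki — Mbeki by 8–7.
Gupta–Tanaka: Tanaka 12–3.
Gupta vs Park: Park wins 11–4.
Mbeki vs Tanaka: Mbeki is ranked higher on 4+4 = 8 ballots, Tanaka on 7. Mbeki wins 8–7.
Mbeki–Park: Mbeki 8–7.
Tanaka vs Park: 8 to 7, Tanaka.
Gupta is beaten in every head-to-head and is the Condorcet loser.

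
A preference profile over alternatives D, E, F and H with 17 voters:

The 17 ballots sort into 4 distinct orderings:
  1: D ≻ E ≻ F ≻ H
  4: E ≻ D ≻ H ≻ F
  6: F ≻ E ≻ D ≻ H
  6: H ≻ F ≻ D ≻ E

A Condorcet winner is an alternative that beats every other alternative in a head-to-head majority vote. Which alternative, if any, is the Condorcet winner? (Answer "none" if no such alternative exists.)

Head-to-head results (17 voters):
D–E: E 10–7.
D–F: F 12–5.
D vs H: D wins 11–6.
E vs F: F wins 12–5.
E vs H: E, 11–6.
F vs H: H wins 10–7.
Every alternative loses at least once (D loses to E; E loses to F; F loses to H; H loses to D). The majority relation contains the cycle D > H > F > D, so there is no Condorcet winner.

none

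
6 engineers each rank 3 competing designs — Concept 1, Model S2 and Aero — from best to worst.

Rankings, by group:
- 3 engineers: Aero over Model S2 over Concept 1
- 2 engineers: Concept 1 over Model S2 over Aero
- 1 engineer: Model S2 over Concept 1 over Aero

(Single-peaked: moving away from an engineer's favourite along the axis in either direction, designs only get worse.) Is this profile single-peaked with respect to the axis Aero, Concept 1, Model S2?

Axis positions: Aero=1, Concept 1=2, Model S2=3.
Group 1: ranking walks positions 1-3-2; Model S2 is ranked above Concept 1 even though Concept 1 lies between Model S2 and the peak Aero on the axis — preferences dip and rise again. Not single-peaked.
Group 2 (peak Concept 1 at position 2): ranking walks positions 2-3-1, expanding outward from the peak — single-peaked.
Group 3 (peak Model S2 at position 3): ranking walks positions 3-2-1, expanding outward from the peak — single-peaked.
Group 1 violates single-peakedness, so the profile is not single-peaked on this axis.

no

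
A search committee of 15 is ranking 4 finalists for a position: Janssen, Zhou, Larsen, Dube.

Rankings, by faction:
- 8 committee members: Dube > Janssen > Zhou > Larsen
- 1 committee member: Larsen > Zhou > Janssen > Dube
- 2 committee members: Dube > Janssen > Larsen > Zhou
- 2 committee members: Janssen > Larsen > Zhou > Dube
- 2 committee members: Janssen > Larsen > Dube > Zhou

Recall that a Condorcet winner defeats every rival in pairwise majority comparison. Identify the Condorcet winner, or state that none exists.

Dube

Pairwise majorities:
Janssen vs Zhou: Janssen preferred on 8+2+2+2 = 14 ballots; Janssen wins 14–1.
Janssen vs Larsen: 14 to 1, Janssen.
Janssen vs Dube: Janssen is ranked higher on 1+2+2 = 5 ballots, Dube on 10. Dube wins 10–5.
Zhou vs Larsen: Zhou preferred on 8 ballots; Zhou wins 8–7.
Zhou vs Dube: Zhou preferred on 1+2 = 3 ballots; Dube wins 12–3.
Larsen vs Dube: 5 to 10, Dube.
Only Dube has no losses; Dube is the Condorcet winner.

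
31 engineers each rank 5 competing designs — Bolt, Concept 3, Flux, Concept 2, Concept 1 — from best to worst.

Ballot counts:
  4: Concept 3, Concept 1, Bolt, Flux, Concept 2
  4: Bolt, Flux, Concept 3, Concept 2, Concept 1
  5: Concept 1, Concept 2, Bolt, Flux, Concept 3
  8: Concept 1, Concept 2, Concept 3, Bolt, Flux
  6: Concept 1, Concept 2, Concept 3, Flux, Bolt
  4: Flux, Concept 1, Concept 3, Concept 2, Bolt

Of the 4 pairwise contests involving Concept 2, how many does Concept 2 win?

Concept 2 against each rival (31 engineers):
Concept 2 vs Bolt: 5+8+6+4 = 23 for Concept 2, 8 for Bolt — Concept 2 by 23–8.
Concept 2 vs Concept 3: 5+8+6 = 19 for Concept 2, 12 for Concept 3 — Concept 2 by 19–12.
Concept 2 vs Flux: Concept 2 wins 19–12.
Concept 2 vs Concept 1: Concept 1, 27–4.
Concept 2 beats Bolt, Concept 3, Flux; loses to Concept 1 — 3 pairwise wins.

3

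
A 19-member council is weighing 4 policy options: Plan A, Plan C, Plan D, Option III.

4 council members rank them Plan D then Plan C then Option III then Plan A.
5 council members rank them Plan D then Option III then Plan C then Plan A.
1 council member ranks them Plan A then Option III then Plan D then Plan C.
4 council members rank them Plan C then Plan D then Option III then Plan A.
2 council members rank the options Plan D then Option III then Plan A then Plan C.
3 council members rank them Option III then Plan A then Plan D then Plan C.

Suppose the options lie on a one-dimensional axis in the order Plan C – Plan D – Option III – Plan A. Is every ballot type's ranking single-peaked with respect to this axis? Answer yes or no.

yes

Axis positions: Plan C=1, Plan D=2, Option III=3, Plan A=4.
Ballot type 1 (peak Plan D at position 2): ranking walks positions 2-1-3-4, expanding outward from the peak — single-peaked.
Ballot type 2 (peak Plan D at position 2): ranking walks positions 2-3-1-4, expanding outward from the peak — single-peaked.
Ballot type 3 (peak Plan A at position 4): ranking walks positions 4-3-2-1, expanding outward from the peak — single-peaked.
Ballot type 4 (peak Plan C at position 1): ranking walks positions 1-2-3-4, expanding outward from the peak — single-peaked.
Ballot type 5 (peak Plan D at position 2): ranking walks positions 2-3-4-1, expanding outward from the peak — single-peaked.
Ballot type 6 (peak Option III at position 3): ranking walks positions 3-4-2-1, expanding outward from the peak — single-peaked.
Every ranking is single-peaked on this axis.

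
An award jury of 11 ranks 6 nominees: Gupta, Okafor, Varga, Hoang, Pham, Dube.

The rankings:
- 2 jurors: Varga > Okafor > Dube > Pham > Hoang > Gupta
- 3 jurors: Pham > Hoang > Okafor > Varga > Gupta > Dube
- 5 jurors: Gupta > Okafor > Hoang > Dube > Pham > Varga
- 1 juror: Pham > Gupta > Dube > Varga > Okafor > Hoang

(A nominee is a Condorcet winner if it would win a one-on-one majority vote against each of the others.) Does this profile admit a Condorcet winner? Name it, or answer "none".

none

Pairwise majorities:
Gupta vs Okafor: Gupta wins 6–5.
Gupta vs Varga: Gupta, 6–5.
Gupta vs Hoang: Gupta wins 6–5.
Gupta vs Pham: Pham wins 6–5.
Gupta vs Dube: Gupta wins 9–2.
Okafor–Varga: Okafor 8–3.
Okafor–Hoang: Okafor 8–3.
Okafor–Pham: Okafor 7–4.
Okafor vs Dube: Okafor, 10–1.
Varga vs Hoang: Hoang, 8–3.
Varga vs Pham: Pham, 9–2.
Varga vs Dube: Dube, 6–5.
Hoang vs Pham: Pham wins 6–5.
Hoang vs Dube: Hoang wins 8–3.
Pham vs Dube: Dube wins 7–4.
Each nominee drops at least one matchup (Gupta loses to Pham; Okafor loses to Gupta; Varga loses to Gupta; Hoang loses to Gupta; Pham loses to Okafor; Dube loses to Gupta); the cycle Gupta beats Okafor beats Pham beats Gupta rules out a Condorcet winner.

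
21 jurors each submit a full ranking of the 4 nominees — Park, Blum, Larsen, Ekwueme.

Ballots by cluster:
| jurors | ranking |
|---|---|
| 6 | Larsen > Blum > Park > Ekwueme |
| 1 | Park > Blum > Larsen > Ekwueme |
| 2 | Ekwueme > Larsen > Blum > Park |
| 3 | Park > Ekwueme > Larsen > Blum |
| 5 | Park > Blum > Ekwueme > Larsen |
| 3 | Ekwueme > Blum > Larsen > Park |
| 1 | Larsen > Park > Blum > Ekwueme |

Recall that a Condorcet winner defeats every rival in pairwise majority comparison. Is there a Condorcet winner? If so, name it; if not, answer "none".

none

Pairwise majorities:
Park vs Blum: Blum, 11–10.
Park vs Larsen: Larsen, 12–9.
Park vs Ekwueme: Park wins 16–5.
Blum–Larsen: Larsen 12–9.
Blum–Ekwueme: Blum 13–8.
Larsen–Ekwueme: Ekwueme 13–8.
Every nominee loses at least once (Park loses to Blum; Blum loses to Larsen; Larsen loses to Ekwueme; Ekwueme loses to Park). The majority relation contains the cycle Park beats Ekwueme beats Larsen beats Park, so there is no Condorcet winner.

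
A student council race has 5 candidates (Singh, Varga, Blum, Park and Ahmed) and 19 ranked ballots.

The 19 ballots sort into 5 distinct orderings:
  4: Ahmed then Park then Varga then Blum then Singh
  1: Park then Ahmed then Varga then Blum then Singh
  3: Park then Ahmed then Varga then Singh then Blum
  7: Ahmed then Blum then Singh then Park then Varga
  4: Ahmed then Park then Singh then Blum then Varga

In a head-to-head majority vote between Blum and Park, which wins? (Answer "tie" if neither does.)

Ballots ranking Blum above Park: 7.
Ballots ranking Park above Blum: 19 − 7 = 12.
Park wins the head-to-head 12–7.

Park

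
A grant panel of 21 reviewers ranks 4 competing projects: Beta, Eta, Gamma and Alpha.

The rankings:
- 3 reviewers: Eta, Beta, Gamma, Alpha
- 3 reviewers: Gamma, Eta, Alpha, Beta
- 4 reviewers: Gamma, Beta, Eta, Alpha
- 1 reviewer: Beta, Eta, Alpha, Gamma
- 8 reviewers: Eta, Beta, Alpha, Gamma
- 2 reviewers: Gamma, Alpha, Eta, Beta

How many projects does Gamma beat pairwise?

1

Gamma against each rival (21 reviewers):
Gamma vs Beta: Gamma preferred on 3+4+2 = 9 ballots; Beta wins 12–9.
Gamma vs Eta: Eta, 12–9.
Gamma vs Alpha: Gamma preferred on 3+3+4+2 = 12 ballots; Gamma wins 12–9.
Gamma beats Alpha; loses to Beta, Eta — 1 pairwise win.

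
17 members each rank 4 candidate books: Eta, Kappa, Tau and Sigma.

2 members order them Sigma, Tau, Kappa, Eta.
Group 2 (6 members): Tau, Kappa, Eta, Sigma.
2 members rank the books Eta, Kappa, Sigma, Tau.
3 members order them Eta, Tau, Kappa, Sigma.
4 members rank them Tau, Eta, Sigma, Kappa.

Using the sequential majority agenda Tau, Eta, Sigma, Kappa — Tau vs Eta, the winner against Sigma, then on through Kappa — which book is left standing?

Tau

Round 1: Tau vs Eta — 12–5, Tau advances.
Round 2: Tau vs Sigma — 13–4, Tau advances.
Round 3: Tau vs Kappa — 15–2, Tau advances.
The agenda winner is Tau.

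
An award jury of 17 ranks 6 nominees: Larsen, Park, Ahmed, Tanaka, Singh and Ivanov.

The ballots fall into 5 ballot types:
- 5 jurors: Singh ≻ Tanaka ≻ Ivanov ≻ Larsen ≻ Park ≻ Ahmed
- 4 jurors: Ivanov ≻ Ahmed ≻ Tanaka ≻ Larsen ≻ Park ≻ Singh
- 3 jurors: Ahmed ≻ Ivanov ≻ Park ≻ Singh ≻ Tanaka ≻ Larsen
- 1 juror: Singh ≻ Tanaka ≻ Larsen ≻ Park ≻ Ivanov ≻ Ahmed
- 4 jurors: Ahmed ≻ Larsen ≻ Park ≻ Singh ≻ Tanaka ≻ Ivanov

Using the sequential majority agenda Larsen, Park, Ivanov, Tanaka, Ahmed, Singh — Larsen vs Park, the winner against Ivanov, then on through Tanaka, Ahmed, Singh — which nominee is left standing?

Ahmed

Round 1: Larsen vs Park — 14–3, Larsen advances.
Round 2: Larsen vs Ivanov — 5–12, Ivanov advances.
Round 3: Ivanov vs Tanaka — 7–10, Tanaka advances.
Round 4: Tanaka vs Ahmed — 6–11, Ahmed advances.
Round 5: Ahmed vs Singh — 11–6, Ahmed advances.
The agenda winner is Ahmed.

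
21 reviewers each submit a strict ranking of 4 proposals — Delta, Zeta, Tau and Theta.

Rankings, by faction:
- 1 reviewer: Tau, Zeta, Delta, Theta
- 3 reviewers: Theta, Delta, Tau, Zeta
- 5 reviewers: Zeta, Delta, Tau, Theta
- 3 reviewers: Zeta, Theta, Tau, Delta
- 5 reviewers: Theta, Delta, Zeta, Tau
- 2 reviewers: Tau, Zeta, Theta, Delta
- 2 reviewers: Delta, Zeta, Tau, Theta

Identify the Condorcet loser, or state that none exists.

Pairwise majorities:
Delta vs Zeta: 10 to 11, Zeta.
Delta vs Tau: 3+5+5+2 = 15 for Delta, 6 for Tau — Delta by 15–6.
Delta vs Theta: Delta is ranked higher on 1+5+2 = 8 ballots, Theta on 13. Theta wins 13–8.
Zeta vs Tau: 5+3+5+2 = 15 for Zeta, 6 for Tau — Zeta by 15–6.
Zeta vs Theta: Zeta wins 13–8.
Tau vs Theta: Theta, 11–10.
Tau loses to every other project — it is the Condorcet loser.

Tau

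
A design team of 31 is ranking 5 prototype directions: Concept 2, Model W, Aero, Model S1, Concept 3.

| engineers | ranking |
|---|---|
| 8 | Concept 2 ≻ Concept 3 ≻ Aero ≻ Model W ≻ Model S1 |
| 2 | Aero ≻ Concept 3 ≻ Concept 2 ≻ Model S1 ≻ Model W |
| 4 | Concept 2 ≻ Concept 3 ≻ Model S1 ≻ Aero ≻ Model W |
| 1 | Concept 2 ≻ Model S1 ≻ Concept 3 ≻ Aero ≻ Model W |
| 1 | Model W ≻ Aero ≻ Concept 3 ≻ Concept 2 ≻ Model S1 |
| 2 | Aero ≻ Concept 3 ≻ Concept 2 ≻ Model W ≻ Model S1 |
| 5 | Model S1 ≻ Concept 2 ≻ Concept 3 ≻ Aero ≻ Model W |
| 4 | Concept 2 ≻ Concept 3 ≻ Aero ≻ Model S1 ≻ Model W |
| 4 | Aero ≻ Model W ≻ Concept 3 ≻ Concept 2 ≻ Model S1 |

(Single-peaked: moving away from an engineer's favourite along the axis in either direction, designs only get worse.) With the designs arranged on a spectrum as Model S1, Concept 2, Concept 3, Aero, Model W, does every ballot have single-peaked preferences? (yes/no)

yes

Axis positions: Model S1=1, Concept 2=2, Concept 3=3, Aero=4, Model W=5.
Group 1 (peak Concept 2 at position 2): ranking walks positions 2-3-4-5-1, expanding outward from the peak — single-peaked.
Group 2 (peak Aero at position 4): ranking walks positions 4-3-2-1-5, expanding outward from the peak — single-peaked.
Group 3 (peak Concept 2 at position 2): ranking walks positions 2-3-1-4-5, expanding outward from the peak — single-peaked.
Group 4 (peak Concept 2 at position 2): ranking walks positions 2-1-3-4-5, expanding outward from the peak — single-peaked.
Group 5 (peak Model W at position 5): ranking walks positions 5-4-3-2-1, expanding outward from the peak — single-peaked.
Group 6 (peak Aero at position 4): ranking walks positions 4-3-2-5-1, expanding outward from the peak — single-peaked.
Group 7 (peak Model S1 at position 1): ranking walks positions 1-2-3-4-5, expanding outward from the peak — single-peaked.
Group 8 (peak Concept 2 at position 2): ranking walks positions 2-3-4-1-5, expanding outward from the peak — single-peaked.
Group 9 (peak Aero at position 4): ranking walks positions 4-5-3-2-1, expanding outward from the peak — single-peaked.
Every ranking is single-peaked on this axis.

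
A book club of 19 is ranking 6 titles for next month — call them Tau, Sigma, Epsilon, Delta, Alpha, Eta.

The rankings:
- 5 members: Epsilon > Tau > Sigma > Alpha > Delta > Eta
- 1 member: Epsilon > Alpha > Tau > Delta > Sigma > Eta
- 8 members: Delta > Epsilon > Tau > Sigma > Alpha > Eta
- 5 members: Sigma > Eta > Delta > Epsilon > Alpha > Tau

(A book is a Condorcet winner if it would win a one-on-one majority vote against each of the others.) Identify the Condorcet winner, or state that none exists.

none

Pairwise majorities:
Tau–Sigma: Tau 14–5.
Tau vs Epsilon: Epsilon wins 19–0.
Tau vs Delta: Delta, 13–6.
Tau vs Alpha: Tau wins 13–6.
Tau vs Eta: Tau, 14–5.
Sigma vs Epsilon: Epsilon wins 14–5.
Sigma–Delta: Sigma 10–9.
Sigma–Alpha: Sigma 18–1.
Sigma vs Eta: Sigma wins 19–0.
Epsilon vs Delta: Delta wins 13–6.
Epsilon–Alpha: Epsilon 19–0.
Epsilon vs Eta: Epsilon, 14–5.
Delta–Alpha: Delta 13–6.
Delta vs Eta: Delta wins 14–5.
Alpha vs Eta: Alpha, 14–5.
Each book drops at least one matchup (Tau loses to Epsilon; Sigma loses to Tau; Epsilon loses to Delta; Delta loses to Sigma; Alpha loses to Tau; Eta loses to Tau); the cycle Tau beats Sigma beats Delta beats Tau rules out a Condorcet winner.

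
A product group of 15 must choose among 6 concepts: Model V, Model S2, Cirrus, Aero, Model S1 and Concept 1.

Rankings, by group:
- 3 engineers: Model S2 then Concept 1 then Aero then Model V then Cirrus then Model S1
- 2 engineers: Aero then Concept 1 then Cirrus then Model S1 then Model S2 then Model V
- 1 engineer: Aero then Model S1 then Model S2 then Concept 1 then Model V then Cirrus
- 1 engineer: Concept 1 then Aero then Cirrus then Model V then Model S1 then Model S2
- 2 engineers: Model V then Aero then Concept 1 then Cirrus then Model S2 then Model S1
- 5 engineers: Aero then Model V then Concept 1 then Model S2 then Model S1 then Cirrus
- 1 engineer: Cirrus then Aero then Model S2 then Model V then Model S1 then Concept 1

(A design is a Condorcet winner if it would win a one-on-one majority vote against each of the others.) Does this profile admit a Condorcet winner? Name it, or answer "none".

Aero

Check each pair by majority over 15 ballots:
Model V vs Model S2: Model V, 8–7.
Model V vs Cirrus: Model V, 11–4.
Model V–Aero: Aero 13–2.
Model V vs Model S1: Model V, 12–3.
Model V vs Concept 1: Model V wins 8–7.
Model S2–Cirrus: Model S2 9–6.
Model S2 vs Aero: Aero wins 12–3.
Model S2 vs Model S1: Model S2, 11–4.
Model S2–Concept 1: Concept 1 10–5.
Cirrus vs Aero: Aero wins 14–1.
Cirrus–Model S1: Cirrus 9–6.
Cirrus vs Concept 1: Concept 1 wins 14–1.
Aero vs Model S1: Aero wins 15–0.
Aero–Concept 1: Aero 11–4.
Model S1 vs Concept 1: Concept 1 wins 13–2.
Aero beats each of Model V, Model S2, Cirrus, Model S1, Concept 1 — Aero is the Condorcet winner.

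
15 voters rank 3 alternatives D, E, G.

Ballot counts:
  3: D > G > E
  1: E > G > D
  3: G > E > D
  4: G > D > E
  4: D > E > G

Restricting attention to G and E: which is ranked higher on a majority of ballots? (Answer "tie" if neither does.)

Ballots ranking G above E: 3 + 3 + 4 = 10.
Ballots ranking E above G: 15 − 10 = 5.
G wins the head-to-head 10–5.

G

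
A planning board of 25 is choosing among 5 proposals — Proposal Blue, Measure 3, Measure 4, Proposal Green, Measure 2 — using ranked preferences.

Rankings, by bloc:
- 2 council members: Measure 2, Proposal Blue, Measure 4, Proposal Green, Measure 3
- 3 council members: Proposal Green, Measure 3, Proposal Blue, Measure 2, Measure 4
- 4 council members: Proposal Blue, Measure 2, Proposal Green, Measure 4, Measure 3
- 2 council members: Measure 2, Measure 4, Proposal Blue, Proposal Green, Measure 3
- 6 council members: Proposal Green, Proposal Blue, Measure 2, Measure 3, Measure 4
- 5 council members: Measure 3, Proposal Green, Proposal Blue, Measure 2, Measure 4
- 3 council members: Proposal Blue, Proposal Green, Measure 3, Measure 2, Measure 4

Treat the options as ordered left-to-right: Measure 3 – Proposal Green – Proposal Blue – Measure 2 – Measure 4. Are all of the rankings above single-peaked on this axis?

yes

Axis positions: Measure 3=1, Proposal Green=2, Proposal Blue=3, Measure 2=4, Measure 4=5.
Bloc 1 (peak Measure 2 at position 4): ranking walks positions 4-3-5-2-1, expanding outward from the peak — single-peaked.
Bloc 2 (peak Proposal Green at position 2): ranking walks positions 2-1-3-4-5, expanding outward from the peak — single-peaked.
Bloc 3 (peak Proposal Blue at position 3): ranking walks positions 3-4-2-5-1, expanding outward from the peak — single-peaked.
Bloc 4 (peak Measure 2 at position 4): ranking walks positions 4-5-3-2-1, expanding outward from the peak — single-peaked.
Bloc 5 (peak Proposal Green at position 2): ranking walks positions 2-3-4-1-5, expanding outward from the peak — single-peaked.
Bloc 6 (peak Measure 3 at position 1): ranking walks positions 1-2-3-4-5, expanding outward from the peak — single-peaked.
Bloc 7 (peak Proposal Blue at position 3): ranking walks positions 3-2-1-4-5, expanding outward from the peak — single-peaked.
Every ranking is single-peaked on this axis.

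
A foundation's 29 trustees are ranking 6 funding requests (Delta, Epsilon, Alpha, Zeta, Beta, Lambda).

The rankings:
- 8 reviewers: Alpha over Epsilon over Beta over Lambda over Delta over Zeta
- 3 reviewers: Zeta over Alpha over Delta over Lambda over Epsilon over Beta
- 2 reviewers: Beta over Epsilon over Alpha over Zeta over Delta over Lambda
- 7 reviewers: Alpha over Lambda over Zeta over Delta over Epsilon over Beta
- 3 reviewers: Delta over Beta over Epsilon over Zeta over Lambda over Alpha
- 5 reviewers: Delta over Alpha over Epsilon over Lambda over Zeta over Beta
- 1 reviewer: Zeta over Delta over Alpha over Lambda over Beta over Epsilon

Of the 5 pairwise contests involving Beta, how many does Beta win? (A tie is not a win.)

0

Beta against each rival (29 reviewers):
Beta vs Delta: Beta is ranked higher on 8+2 = 10 ballots, Delta on 19. Delta wins 19–10.
Beta vs Epsilon: Beta preferred on 2+3+1 = 6 ballots; Epsilon wins 23–6.
Beta vs Alpha: Alpha wins 24–5.
Beta vs Zeta: 8+2+3 = 13 for Beta, 16 for Zeta — Zeta by 16–13.
Beta vs Lambda: 13 to 16, Lambda.
Beta beats no one; loses to Delta, Epsilon, Alpha, Zeta, Lambda — 0 pairwise wins.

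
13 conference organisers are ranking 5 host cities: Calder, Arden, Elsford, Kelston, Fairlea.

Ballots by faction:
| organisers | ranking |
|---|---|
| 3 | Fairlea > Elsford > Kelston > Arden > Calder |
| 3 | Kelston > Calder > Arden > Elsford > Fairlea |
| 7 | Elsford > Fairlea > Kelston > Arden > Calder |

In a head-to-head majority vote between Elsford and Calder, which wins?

Elsford

Ballots ranking Elsford above Calder: 3 + 7 = 10.
Ballots ranking Calder above Elsford: 13 − 10 = 3.
Elsford wins the head-to-head 10–3.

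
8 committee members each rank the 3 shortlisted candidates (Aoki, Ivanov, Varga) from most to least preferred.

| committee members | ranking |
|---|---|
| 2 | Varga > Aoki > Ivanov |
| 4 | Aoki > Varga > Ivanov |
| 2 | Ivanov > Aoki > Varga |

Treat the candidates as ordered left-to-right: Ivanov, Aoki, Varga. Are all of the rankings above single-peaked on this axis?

Axis positions: Ivanov=1, Aoki=2, Varga=3.
Bloc 1 (peak Varga at position 3): ranking walks positions 3-2-1, expanding outward from the peak — single-peaked.
Bloc 2 (peak Aoki at position 2): ranking walks positions 2-3-1, expanding outward from the peak — single-peaked.
Bloc 3 (peak Ivanov at position 1): ranking walks positions 1-2-3, expanding outward from the peak — single-peaked.
Every ranking is single-peaked on this axis.

yes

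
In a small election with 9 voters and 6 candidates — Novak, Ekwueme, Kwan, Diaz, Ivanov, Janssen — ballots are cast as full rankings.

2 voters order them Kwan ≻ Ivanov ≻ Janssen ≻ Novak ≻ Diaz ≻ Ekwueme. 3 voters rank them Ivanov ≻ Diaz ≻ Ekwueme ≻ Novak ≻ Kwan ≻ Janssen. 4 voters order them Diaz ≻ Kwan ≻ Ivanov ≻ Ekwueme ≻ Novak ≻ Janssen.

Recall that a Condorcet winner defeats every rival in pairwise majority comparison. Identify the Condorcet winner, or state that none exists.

none

Check each pair by majority over 9 ballots:
Novak vs Ekwueme: 2 to 7, Ekwueme.
Novak vs Kwan: Novak is ranked higher on 3 ballots, Kwan on 6. Kwan wins 6–3.
Novak vs Diaz: Novak is ranked higher on 2 ballots, Diaz on 7. Diaz wins 7–2.
Novak vs Ivanov: 0 to 9, Ivanov.
Novak vs Janssen: Novak wins 7–2.
Ekwueme vs Kwan: 3 for Ekwueme, 6 for Kwan — Kwan by 6–3.
Ekwueme vs Diaz: Diaz, 9–0.
Ekwueme vs Ivanov: Ivanov, 9–0.
Ekwueme vs Janssen: Ekwueme is ranked higher on 3+4 = 7 ballots, Janssen on 2. Ekwueme wins 7–2.
Kwan vs Diaz: Kwan is ranked higher on 2 ballots, Diaz on 7. Diaz wins 7–2.
Kwan vs Ivanov: Kwan preferred on 2+4 = 6 ballots; Kwan wins 6–3.
Kwan–Janssen: Kwan 9–0.
Diaz vs Ivanov: Ivanov, 5–4.
Diaz vs Janssen: 7 to 2, Diaz.
Ivanov vs Janssen: Ivanov, 9–0.
Each candidate drops at least one matchup (Novak loses to Ekwueme; Ekwueme loses to Kwan; Kwan loses to Diaz; Diaz loses to Ivanov; Ivanov loses to Kwan; Janssen loses to Novak); the cycle Kwan beats Ivanov beats Diaz beats Kwan rules out a Condorcet winner.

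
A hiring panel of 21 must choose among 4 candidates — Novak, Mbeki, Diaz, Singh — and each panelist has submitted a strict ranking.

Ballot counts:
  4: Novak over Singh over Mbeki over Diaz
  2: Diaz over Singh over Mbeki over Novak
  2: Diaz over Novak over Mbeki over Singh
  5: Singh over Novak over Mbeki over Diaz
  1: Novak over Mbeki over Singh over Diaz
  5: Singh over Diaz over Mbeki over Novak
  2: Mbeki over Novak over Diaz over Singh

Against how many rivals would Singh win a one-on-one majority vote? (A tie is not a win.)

Singh against each rival (21 committee members):
Singh vs Novak: 2+5+5 = 12 for Singh, 9 for Novak — Singh by 12–9.
Singh vs Mbeki: Singh, 16–5.
Singh vs Diaz: 15 to 6, Singh.
Singh beats Novak, Mbeki, Diaz — 3 pairwise wins.

3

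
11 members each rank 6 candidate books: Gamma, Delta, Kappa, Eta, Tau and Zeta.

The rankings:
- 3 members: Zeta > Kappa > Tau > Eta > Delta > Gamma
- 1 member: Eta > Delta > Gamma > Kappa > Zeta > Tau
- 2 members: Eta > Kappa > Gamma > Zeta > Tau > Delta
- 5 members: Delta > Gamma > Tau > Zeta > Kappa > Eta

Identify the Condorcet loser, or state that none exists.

none

Head-to-head results (11 members):
Gamma vs Delta: 2 for Gamma, 9 for Delta — Delta by 9–2.
Gamma vs Kappa: 1+5 = 6 for Gamma, 5 for Kappa — Gamma by 6–5.
Gamma vs Eta: 5 for Gamma, 6 for Eta — Eta by 6–5.
Gamma vs Tau: Gamma, 8–3.
Gamma vs Zeta: Gamma, 8–3.
Delta–Kappa: Delta 6–5.
Delta vs Eta: Eta wins 6–5.
Delta vs Tau: Delta preferred on 1+5 = 6 ballots; Delta wins 6–5.
Delta vs Zeta: 6 to 5, Delta.
Kappa vs Eta: 3+5 = 8 for Kappa, 3 for Eta — Kappa by 8–3.
Kappa–Tau: Kappa 6–5.
Kappa vs Zeta: 3 to 8, Zeta.
Eta vs Tau: 1+2 = 3 for Eta, 8 for Tau — Tau by 8–3.
Eta vs Zeta: Zeta, 8–3.
Tau–Zeta: Zeta 6–5.
Each book has at least one pairwise win (Gamma beats Kappa; Delta beats Gamma; Kappa beats Eta; Eta beats Gamma; Tau beats Eta; Zeta beats Kappa) — no Condorcet loser.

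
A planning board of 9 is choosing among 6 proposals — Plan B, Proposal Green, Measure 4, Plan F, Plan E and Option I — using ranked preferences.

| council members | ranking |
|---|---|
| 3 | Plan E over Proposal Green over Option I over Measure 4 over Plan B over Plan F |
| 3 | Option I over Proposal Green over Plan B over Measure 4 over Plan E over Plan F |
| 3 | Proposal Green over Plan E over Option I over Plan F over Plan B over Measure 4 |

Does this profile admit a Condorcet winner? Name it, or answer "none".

Proposal Green

Pairwise majorities:
Plan B vs Proposal Green: Proposal Green, 9–0.
Plan B–Measure 4: Plan B 6–3.
Plan B vs Plan F: Plan B is ranked higher on 3+3 = 6 ballots, Plan F on 3. Plan B wins 6–3.
Plan B–Plan E: Plan E 6–3.
Plan B vs Option I: Option I, 9–0.
Proposal Green vs Measure 4: 9 to 0, Proposal Green.
Proposal Green vs Plan F: Proposal Green preferred on 3+3+3 = 9 ballots; Proposal Green wins 9–0.
Proposal Green vs Plan E: Proposal Green wins 6–3.
Proposal Green vs Option I: 6 to 3, Proposal Green.
Measure 4 vs Plan F: 6 to 3, Measure 4.
Measure 4 vs Plan E: Measure 4 is ranked higher on 3 ballots, Plan E on 6. Plan E wins 6–3.
Measure 4 vs Option I: 0 for Measure 4, 9 for Option I — Option I by 9–0.
Plan F vs Plan E: Plan E, 9–0.
Plan F vs Option I: Plan F is ranked higher on 0 ballots, Option I on 9. Option I wins 9–0.
Plan E vs Option I: Plan E wins 6–3.
Proposal Green defeats every rival head-to-head and is the Condorcet winner.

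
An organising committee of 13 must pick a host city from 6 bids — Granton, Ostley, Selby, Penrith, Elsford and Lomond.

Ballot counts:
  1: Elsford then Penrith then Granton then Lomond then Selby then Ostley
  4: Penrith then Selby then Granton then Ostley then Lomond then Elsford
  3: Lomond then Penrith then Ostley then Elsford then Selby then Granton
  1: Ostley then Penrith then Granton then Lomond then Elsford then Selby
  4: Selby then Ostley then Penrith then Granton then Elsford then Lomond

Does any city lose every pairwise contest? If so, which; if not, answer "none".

Elsford

Pairwise majorities:
Granton vs Ostley: Granton is ranked higher on 1+4 = 5 ballots, Ostley on 8. Ostley wins 8–5.
Granton vs Selby: 1+1 = 2 for Granton, 11 for Selby — Selby by 11–2.
Granton vs Penrith: 0 for Granton, 13 for Penrith — Penrith by 13–0.
Granton vs Elsford: Granton wins 9–4.
Granton vs Lomond: Granton, 10–3.
Ostley vs Selby: Ostley is ranked higher on 3+1 = 4 ballots, Selby on 9. Selby wins 9–4.
Ostley vs Penrith: Ostley is ranked higher on 1+4 = 5 ballots, Penrith on 8. Penrith wins 8–5.
Ostley–Elsford: Ostley 12–1.
Ostley vs Lomond: Ostley preferred on 4+1+4 = 9 ballots; Ostley wins 9–4.
Selby vs Penrith: Penrith wins 9–4.
Selby vs Elsford: 8 to 5, Selby.
Selby–Lomond: Selby 8–5.
Penrith vs Elsford: Penrith, 12–1.
Penrith–Lomond: Penrith 10–3.
Elsford vs Lomond: 1+4 = 5 for Elsford, 8 for Lomond — Lomond by 8–5.
Elsford is beaten in every head-to-head and is the Condorcet loser.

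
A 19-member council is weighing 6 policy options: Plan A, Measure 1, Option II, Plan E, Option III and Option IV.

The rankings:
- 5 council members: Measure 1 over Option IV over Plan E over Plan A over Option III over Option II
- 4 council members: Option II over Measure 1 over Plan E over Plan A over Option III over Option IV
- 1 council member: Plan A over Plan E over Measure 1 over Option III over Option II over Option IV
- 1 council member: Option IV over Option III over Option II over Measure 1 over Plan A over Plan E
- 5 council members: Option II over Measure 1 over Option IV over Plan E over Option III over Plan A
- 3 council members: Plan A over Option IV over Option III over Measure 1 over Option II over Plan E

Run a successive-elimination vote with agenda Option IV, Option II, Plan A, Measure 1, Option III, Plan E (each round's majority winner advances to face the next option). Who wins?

Plan E

Round 1: Option IV vs Option II — 9–10, Option II advances.
Round 2: Option II vs Plan A — 10–9, Option II advances.
Round 3: Option II vs Measure 1 — 10–9, Option II advances.
Round 4: Option II vs Option III — 9–10, Option III advances.
Round 5: Option III vs Plan E — 4–15, Plan E advances.
The agenda winner is Plan E.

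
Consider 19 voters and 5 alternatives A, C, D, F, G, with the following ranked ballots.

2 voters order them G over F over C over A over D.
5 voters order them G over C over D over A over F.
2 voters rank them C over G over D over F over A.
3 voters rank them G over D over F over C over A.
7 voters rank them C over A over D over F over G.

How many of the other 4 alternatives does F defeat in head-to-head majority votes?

F against each rival (19 voters):
F vs A: 2+2+3 = 7 for F, 12 for A — A by 12–7.
F vs C: F preferred on 2+3 = 5 ballots; C wins 14–5.
F vs D: F is ranked higher on 2 ballots, D on 17. D wins 17–2.
F vs G: F is ranked higher on 7 ballots, G on 12. G wins 12–7.
F beats no one; loses to A, C, D, G — 0 pairwise wins.

0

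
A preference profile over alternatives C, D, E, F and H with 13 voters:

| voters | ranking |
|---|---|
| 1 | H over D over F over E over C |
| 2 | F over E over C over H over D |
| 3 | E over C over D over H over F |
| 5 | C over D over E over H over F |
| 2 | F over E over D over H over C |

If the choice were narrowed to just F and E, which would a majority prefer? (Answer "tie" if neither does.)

Ballots ranking F above E: 1 + 2 + 2 = 5.
Ballots ranking E above F: 13 − 5 = 8.
E wins the head-to-head 8–5.

E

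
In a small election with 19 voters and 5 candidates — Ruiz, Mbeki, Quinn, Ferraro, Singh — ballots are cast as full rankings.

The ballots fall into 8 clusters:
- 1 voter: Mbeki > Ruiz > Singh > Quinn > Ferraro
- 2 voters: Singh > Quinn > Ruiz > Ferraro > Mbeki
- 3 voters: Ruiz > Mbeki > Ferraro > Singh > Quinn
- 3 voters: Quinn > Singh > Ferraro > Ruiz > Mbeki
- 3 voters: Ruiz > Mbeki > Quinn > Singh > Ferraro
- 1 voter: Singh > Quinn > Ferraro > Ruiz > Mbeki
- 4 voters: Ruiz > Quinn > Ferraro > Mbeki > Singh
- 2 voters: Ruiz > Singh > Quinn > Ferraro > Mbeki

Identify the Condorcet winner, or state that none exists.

Pairwise majorities:
Ruiz vs Mbeki: Ruiz, 18–1.
Ruiz vs Quinn: Ruiz wins 13–6.
Ruiz–Ferraro: Ruiz 15–4.
Ruiz vs Singh: Ruiz wins 13–6.
Mbeki vs Quinn: Quinn wins 12–7.
Mbeki vs Ferraro: Ferraro, 12–7.
Mbeki vs Singh: Mbeki, 11–8.
Quinn vs Ferraro: Quinn wins 16–3.
Quinn vs Singh: Quinn wins 10–9.
Ferraro vs Singh: Singh wins 12–7.
Ruiz defeats every rival head-to-head and is the Condorcet winner.

Ruiz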